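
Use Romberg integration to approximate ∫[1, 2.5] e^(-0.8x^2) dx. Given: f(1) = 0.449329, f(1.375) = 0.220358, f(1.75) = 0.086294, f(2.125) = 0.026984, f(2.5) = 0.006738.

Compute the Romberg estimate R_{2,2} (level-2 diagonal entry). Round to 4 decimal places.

0.2024

R_{0,0} (trapezoid, 1 panel, h=1.5000): 0.342050
R_{1,0} (trapezoid, 2 panels, h=0.7500): 0.235746
R_{2,0} (trapezoid, 4 panels, h=0.3750): 0.210626
R_{1,1} = 0.235746 + (0.235746 − 0.342050)/3 = 0.200311
R_{2,1} = 0.210626 + (0.210626 − 0.235746)/3 = 0.202253
R_{2,2} = 0.202253 + (0.202253 − 0.200311)/15 = 0.202382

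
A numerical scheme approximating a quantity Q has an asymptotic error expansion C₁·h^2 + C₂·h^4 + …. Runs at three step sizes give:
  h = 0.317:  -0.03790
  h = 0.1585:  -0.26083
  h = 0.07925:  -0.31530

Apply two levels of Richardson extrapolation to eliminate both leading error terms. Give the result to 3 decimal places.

-0.333

First eliminate the h^2 term (factor 2^2 = 4):
  B₁ = (4·(-0.26083) − (-0.03790))/3 = -0.33514
  B₂ = (4·(-0.31530) − (-0.26083))/3 = -0.33346
Then eliminate the h^4 term (factor 2^4 = 16):
  (16·(-0.33346) − (-0.33514))/15 = -0.33335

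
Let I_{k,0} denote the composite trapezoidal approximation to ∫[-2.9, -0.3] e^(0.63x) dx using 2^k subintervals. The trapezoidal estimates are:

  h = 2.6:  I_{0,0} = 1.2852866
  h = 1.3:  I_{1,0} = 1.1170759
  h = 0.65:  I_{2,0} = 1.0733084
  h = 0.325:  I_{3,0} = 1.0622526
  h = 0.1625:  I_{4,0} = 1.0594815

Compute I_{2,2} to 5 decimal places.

1.05857

Richardson extrapolation on the trapezoidal column (denominator 4−1=3):
I_{1,1} = 1.1170759 + (1.1170759 − 1.2852866)/3 = 1.0610057
I_{2,1} = (4·1.0733084 − 1.1170759) / 3 = 1.0587192
I_{2,2} = 1.0587192 + (1.0587192 − 1.0610057)/15 = 1.0585668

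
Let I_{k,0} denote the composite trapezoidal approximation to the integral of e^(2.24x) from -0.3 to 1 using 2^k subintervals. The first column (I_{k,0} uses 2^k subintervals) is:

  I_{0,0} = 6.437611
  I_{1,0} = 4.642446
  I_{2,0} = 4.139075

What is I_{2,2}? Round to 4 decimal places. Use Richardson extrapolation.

I_{1,1} = 4.642446 + (4.642446 − 6.437611)/3 = 4.044058
I_{2,1} = 4.139075 + (4.139075 − 4.642446)/3 = 3.971285
I_{2,2} = 3.971285 + (3.971285 − 4.044058)/15 = 3.966433
(Column j=1 coincides with Simpson's rule on the same nodes.)

3.9664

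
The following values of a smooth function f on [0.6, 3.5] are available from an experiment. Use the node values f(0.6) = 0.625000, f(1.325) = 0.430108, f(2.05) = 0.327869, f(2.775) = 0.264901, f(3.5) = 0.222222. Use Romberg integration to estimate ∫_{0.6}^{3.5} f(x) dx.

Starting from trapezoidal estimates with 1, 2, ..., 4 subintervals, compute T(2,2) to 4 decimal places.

T(0,0) (trapezoid, 1 panel, h=2.9000): 1.228472
T(1,0) (trapezoid, 2 panels, h=1.4500): 1.089646
T(2,0) (trapezoid, 4 panels, h=0.7250): 1.048705
T(1,1) = 1.089646 + (1.089646 − 1.228472)/3 = 1.043371
T(2,1) = 1.048705 + (1.048705 − 1.089646)/3 = 1.035058
T(2,2) = 1.035058 + (1.035058 − 1.043371)/15 = 1.034504

1.0345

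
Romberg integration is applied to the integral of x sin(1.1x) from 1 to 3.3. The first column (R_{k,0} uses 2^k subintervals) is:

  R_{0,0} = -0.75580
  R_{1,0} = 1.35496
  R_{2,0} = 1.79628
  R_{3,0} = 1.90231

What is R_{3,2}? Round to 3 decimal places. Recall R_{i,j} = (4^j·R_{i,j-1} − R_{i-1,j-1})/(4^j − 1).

1.937

R_{2,1} = 1.79628 + (1.79628 − 1.35496)/3 = 1.94339
R_{3,1} = 1.90231 + (1.90231 − 1.79628)/3 = 1.93765
R_{3,2} = (16·1.93765 − 1.94339) / 15 = 1.93727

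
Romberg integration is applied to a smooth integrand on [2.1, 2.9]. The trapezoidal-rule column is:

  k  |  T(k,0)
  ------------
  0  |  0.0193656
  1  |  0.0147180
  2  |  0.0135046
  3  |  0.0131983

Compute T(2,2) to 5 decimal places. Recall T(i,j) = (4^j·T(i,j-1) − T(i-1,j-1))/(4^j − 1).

Richardson extrapolation on the trapezoidal column (denominator 4−1=3):
T(1,1) = 0.0147180 + (0.0147180 − 0.0193656)/3 = 0.0131688
T(2,1) = (4·0.0135046 − 0.0147180) / 3 = 0.0131001
T(2,2) = 0.0131001 + (0.0131001 − 0.0131688)/15 = 0.0130955
(Column j=1 coincides with Simpson's rule on the same nodes.)

0.01310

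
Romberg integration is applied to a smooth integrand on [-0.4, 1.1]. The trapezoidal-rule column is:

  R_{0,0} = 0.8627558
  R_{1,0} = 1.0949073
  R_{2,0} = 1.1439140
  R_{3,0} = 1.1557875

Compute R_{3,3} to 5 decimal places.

1.15972

Richardson extrapolation on the trapezoidal column (denominator 4−1=3):
R_{1,1} = 1.0949073 + (1.0949073 − 0.8627558)/3 = 1.1722911
R_{2,1} = (4·1.1439140 − 1.0949073) / 3 = 1.1602496
R_{3,1} = 1.1557875 + (1.1557875 − 1.1439140)/3 = 1.1597453
R_{2,2} = 1.1602496 + (1.1602496 − 1.1722911)/15 = 1.1594468
R_{3,2} = 1.1597453 + (1.1597453 − 1.1602496)/15 = 1.1597117
R_{3,3} = (64·1.1597117 − 1.1594468) / 63 = 1.1597159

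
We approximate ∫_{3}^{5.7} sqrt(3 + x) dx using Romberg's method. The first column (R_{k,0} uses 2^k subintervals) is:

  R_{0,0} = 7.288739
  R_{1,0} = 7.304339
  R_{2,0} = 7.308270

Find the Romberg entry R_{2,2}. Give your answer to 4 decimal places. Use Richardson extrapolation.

Richardson extrapolation on the trapezoidal column (denominator 4−1=3):
R_{1,1} = (4·7.304339 − 7.288739) / 3 = 7.309539
R_{2,1} = 7.308270 + (7.308270 − 7.304339)/3 = 7.309580
R_{2,2} = (16·7.309580 − 7.309539) / 15 = 7.309583

7.3096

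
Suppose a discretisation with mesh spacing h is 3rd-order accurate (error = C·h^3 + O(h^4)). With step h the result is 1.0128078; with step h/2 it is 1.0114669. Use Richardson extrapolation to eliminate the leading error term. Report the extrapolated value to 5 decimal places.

Extrapolated value = (8·A(h/2) − A(h)) / (8 − 1)
= (8·1.0114669 − 1.0128078) / 7
= 7.0789274 / 7 = 1.0112753

1.01128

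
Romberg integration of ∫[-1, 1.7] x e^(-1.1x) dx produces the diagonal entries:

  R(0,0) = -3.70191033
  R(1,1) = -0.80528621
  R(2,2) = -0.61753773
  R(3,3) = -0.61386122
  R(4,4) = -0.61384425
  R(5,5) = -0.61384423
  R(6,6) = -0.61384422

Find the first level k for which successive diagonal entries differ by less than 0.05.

|R(1,1) − R(0,0)| = 2.89662412 ≥ 0.05
|R(2,2) − R(1,1)| = 0.18774848 ≥ 0.05
|R(3,3) − R(2,2)| = 0.00367651 < 0.05

k = 3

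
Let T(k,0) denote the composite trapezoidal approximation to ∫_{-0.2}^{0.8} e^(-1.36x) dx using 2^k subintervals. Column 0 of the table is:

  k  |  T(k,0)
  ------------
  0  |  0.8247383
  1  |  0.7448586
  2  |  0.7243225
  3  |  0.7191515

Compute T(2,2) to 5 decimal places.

Richardson extrapolation on the trapezoidal column (denominator 4−1=3):
T(1,1) = 0.7448586 + (0.7448586 − 0.8247383)/3 = 0.7182320
T(2,1) = (4·0.7243225 − 0.7448586) / 3 = 0.7174771
T(2,2) = 0.7174771 + (0.7174771 − 0.7182320)/15 = 0.7174268

0.71743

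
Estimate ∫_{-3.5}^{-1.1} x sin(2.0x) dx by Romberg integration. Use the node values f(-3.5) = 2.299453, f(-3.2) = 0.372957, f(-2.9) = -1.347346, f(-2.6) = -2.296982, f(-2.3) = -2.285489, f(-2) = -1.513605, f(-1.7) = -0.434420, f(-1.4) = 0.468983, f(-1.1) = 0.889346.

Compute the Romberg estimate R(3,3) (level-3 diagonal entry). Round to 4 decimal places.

-1.6811

R(0,0) (trapezoid, 1 panel, h=2.4000): 3.826559
R(1,0) (trapezoid, 2 panels, h=1.2000): -0.829307
R(2,0) (trapezoid, 4 panels, h=0.6000): -1.483713
R(3,0) (trapezoid, 8 panels, h=0.3000): -1.632451
R(1,1) = -0.829307 + (-0.829307 − 3.826559)/3 = -2.381262
R(2,1) = -1.483713 + (-1.483713 − (-0.829307))/3 = -1.701848
R(3,1) = -1.632451 + (-1.632451 − (-1.483713))/3 = -1.682030
R(2,2) = -1.701848 + (-1.701848 − (-2.381262))/15 = -1.656554
R(3,2) = -1.682030 + (-1.682030 − (-1.701848))/15 = -1.680709
R(3,3) = -1.680709 + (-1.680709 − (-1.656554))/63 = -1.681092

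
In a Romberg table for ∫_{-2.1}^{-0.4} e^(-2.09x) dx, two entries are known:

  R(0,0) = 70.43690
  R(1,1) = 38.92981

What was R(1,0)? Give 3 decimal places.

46.807

From R(1,1) = (4·R(1,0) − R(0,0))/3, solve for R(1,0):
4·R(1,0) = 3·38.92981 + 70.43690 = 187.22633
R(1,0) = 46.80658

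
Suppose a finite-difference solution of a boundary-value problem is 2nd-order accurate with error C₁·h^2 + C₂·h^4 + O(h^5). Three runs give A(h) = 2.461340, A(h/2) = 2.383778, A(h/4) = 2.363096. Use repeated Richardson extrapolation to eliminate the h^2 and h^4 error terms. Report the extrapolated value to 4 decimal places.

First eliminate the h^2 term (factor 2^2 = 4):
  B₁ = (4·2.383778 − 2.461340)/3 = 2.357924
  B₂ = (4·2.363096 − 2.383778)/3 = 2.356202
Then eliminate the h^4 term (factor 2^4 = 16):
  (16·2.356202 − 2.357924)/15 = 2.356087

2.3561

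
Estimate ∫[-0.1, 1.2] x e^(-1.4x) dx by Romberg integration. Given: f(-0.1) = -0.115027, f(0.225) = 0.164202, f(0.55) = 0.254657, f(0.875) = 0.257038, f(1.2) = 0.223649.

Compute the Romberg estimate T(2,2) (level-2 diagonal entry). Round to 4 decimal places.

T(0,0) (trapezoid, 1 panel, h=1.3000): 0.070604
T(1,0) (trapezoid, 2 panels, h=0.6500): 0.200829
T(2,0) (trapezoid, 4 panels, h=0.3250): 0.237318
T(1,1) = 0.200829 + (0.200829 − 0.070604)/3 = 0.244237
T(2,1) = 0.237318 + (0.237318 − 0.200829)/3 = 0.249481
T(2,2) = 0.249481 + (0.249481 − 0.244237)/15 = 0.249831

0.2498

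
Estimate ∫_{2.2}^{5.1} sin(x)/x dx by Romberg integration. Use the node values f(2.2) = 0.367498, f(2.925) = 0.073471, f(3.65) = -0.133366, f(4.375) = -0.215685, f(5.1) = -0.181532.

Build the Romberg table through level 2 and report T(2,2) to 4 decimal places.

T(0,0) (trapezoid, 1 panel, h=2.9000): 0.269651
T(1,0) (trapezoid, 2 panels, h=1.4500): -0.058555
T(2,0) (trapezoid, 4 panels, h=0.7250): -0.132383
T(1,1) = -0.058555 + (-0.058555 − 0.269651)/3 = -0.167957
T(2,1) = -0.132383 + (-0.132383 − (-0.058555))/3 = -0.156992
T(2,2) = -0.156992 + (-0.156992 − (-0.167957))/15 = -0.156261

-0.1563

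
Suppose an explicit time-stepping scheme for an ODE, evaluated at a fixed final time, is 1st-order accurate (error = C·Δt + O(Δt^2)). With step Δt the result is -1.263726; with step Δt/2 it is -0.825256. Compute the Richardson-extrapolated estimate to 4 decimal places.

The leading error scales as Δt; refining by a factor of 2 reduces it by 2^1 = 2.
Extrapolated value = (2·A(Δt/2) − A(Δt)) / (2 − 1)
= (2·(-0.825256) − (-1.263726)) / 1
= -0.386786 / 1 = -0.386786

-0.3868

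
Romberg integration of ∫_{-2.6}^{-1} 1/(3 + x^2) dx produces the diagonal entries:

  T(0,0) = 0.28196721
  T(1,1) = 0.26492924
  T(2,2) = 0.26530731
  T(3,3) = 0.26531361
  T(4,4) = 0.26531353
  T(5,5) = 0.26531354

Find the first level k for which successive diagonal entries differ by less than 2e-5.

|T(1,1) − T(0,0)| = 0.01703797 ≥ 2e-5
|T(2,2) − T(1,1)| = 0.00037807 ≥ 2e-5
|T(3,3) − T(2,2)| = 0.00000630 < 2e-5

k = 3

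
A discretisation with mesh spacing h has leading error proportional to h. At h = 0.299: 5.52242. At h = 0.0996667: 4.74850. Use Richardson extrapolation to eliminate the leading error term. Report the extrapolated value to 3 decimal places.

The leading error scales as h; refining by a factor of 3 reduces it by 3^1 = 3.
Extrapolated value = (3·A(h/3) − A(h)) / (3 − 1)
= (3·4.74850 − 5.52242) / 2
= 8.72308 / 2 = 4.36154

4.362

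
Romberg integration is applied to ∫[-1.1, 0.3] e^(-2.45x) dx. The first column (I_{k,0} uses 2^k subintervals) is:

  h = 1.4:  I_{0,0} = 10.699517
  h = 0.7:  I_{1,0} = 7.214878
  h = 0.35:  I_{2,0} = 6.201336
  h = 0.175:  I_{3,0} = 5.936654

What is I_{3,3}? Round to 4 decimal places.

5.8474

Richardson extrapolation on the trapezoidal column (denominator 4−1=3):
I_{1,1} = (4·7.214878 − 10.699517) / 3 = 6.053332
I_{2,1} = 6.201336 + (6.201336 − 7.214878)/3 = 5.863489
I_{3,1} = (4·5.936654 − 6.201336) / 3 = 5.848427
I_{2,2} = 5.863489 + (5.863489 − 6.053332)/15 = 5.850833
I_{3,2} = 5.848427 + (5.848427 − 5.863489)/15 = 5.847423
I_{3,3} = (64·5.847423 − 5.850833) / 63 = 5.847369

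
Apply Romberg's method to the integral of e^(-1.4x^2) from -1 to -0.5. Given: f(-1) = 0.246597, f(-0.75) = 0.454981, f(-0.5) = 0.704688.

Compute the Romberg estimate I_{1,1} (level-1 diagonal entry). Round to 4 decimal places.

I_{0,0} (trapezoid, 1 panel, h=0.5000): 0.237821
I_{1,0} (trapezoid, 2 panels, h=0.2500): 0.232656
I_{1,1} = 0.232656 + (0.232656 − 0.237821)/3 = 0.230934

0.2309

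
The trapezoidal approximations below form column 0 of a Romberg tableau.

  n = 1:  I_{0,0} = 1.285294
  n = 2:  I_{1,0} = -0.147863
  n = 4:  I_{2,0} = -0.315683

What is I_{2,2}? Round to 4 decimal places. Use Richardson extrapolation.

Richardson extrapolation on the trapezoidal column (denominator 4−1=3):
I_{1,1} = -0.147863 + (-0.147863 − 1.285294)/3 = -0.625582
I_{2,1} = (4·(-0.315683) − (-0.147863)) / 3 = -0.371623
I_{2,2} = -0.371623 + (-0.371623 − (-0.625582))/15 = -0.354692

-0.3547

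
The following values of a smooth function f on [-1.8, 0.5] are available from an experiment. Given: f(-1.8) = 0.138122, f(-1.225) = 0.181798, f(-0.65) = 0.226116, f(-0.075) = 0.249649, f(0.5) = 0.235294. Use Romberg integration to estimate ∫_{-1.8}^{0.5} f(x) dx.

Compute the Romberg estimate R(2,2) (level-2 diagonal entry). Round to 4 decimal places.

0.4890

R(0,0) (trapezoid, 1 panel, h=2.3000): 0.429428
R(1,0) (trapezoid, 2 panels, h=1.1500): 0.474748
R(2,0) (trapezoid, 4 panels, h=0.5750): 0.485456
R(1,1) = 0.474748 + (0.474748 − 0.429428)/3 = 0.489855
R(2,1) = 0.485456 + (0.485456 − 0.474748)/3 = 0.489025
R(2,2) = 0.489025 + (0.489025 − 0.489855)/15 = 0.488970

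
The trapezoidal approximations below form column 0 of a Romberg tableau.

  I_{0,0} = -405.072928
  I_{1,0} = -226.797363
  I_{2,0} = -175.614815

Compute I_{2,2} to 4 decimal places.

Richardson extrapolation on the trapezoidal column (denominator 4−1=3):
I_{1,1} = (4·(-226.797363) − (-405.072928)) / 3 = -167.372175
I_{2,1} = (4·(-175.614815) − (-226.797363)) / 3 = -158.553966
I_{2,2} = -158.553966 + (-158.553966 − (-167.372175))/15 = -157.966085

-157.9661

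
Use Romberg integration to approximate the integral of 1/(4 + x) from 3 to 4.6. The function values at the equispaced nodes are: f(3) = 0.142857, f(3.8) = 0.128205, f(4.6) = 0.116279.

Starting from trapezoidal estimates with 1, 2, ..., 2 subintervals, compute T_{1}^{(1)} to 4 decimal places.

T_{0}^{(0)} (trapezoid, 1 panel, h=1.6000): 0.207309
T_{1}^{(0)} (trapezoid, 2 panels, h=0.8000): 0.206218
T_{1}^{(1)} = 0.206218 + (0.206218 − 0.207309)/3 = 0.205854

0.2059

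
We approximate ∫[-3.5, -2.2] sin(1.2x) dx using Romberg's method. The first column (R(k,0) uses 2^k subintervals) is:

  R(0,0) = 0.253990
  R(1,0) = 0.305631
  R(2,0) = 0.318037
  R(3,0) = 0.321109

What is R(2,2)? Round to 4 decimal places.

0.3221

R(1,1) = (4·0.305631 − 0.253990) / 3 = 0.322845
R(2,1) = (4·0.318037 − 0.305631) / 3 = 0.322172
R(2,2) = 0.322172 + (0.322172 − 0.322845)/15 = 0.322127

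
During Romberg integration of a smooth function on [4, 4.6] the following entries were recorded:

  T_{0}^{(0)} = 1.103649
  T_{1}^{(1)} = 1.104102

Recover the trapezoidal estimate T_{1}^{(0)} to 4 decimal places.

From T_{1}^{(1)} = (4·T_{1}^{(0)} − T_{0}^{(0)})/3, solve for T_{1}^{(0)}:
4·T_{1}^{(0)} = 3·1.104102 + 1.103649 = 4.415955
T_{1}^{(0)} = 1.103989

1.1040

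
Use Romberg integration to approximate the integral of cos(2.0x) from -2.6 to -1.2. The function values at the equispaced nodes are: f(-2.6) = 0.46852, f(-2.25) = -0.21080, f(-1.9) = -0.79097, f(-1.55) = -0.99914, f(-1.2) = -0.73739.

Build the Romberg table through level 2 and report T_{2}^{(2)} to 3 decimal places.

T_{0}^{(0)} (trapezoid, 1 panel, h=1.4000): -0.18821
T_{1}^{(0)} (trapezoid, 2 panels, h=0.7000): -0.64778
T_{2}^{(0)} (trapezoid, 4 panels, h=0.3500): -0.74737
T_{1}^{(1)} = -0.64778 + (-0.64778 − (-0.18821))/3 = -0.80097
T_{2}^{(1)} = -0.74737 + (-0.74737 − (-0.64778))/3 = -0.78057
T_{2}^{(2)} = -0.78057 + (-0.78057 − (-0.80097))/15 = -0.77921

-0.779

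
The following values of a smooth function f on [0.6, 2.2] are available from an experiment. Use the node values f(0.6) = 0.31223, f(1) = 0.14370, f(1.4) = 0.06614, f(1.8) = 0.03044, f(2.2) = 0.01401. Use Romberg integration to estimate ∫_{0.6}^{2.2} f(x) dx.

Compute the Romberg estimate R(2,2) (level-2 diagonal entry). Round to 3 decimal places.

0.154

R(0,0) (trapezoid, 1 panel, h=1.6000): 0.26099
R(1,0) (trapezoid, 2 panels, h=0.8000): 0.18341
R(2,0) (trapezoid, 4 panels, h=0.4000): 0.16136
R(1,1) = 0.18341 + (0.18341 − 0.26099)/3 = 0.15755
R(2,1) = 0.16136 + (0.16136 − 0.18341)/3 = 0.15401
R(2,2) = 0.15401 + (0.15401 − 0.15755)/15 = 0.15377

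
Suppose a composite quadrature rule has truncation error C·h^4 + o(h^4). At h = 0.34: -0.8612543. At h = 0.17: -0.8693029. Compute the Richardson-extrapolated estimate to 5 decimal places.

The leading error scales as h^4; refining by a factor of 2 reduces it by 2^4 = 16.
Extrapolated value = (16·A(h/2) − A(h)) / (16 − 1)
= (16·(-0.8693029) − (-0.8612543)) / 15
= -13.0475921 / 15 = -0.8698395

-0.86984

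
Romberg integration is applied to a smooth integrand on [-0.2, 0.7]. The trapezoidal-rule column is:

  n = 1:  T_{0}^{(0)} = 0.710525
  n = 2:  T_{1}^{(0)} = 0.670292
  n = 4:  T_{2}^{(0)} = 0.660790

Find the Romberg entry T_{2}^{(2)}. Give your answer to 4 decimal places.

0.6577

T_{1}^{(1)} = (4·0.670292 − 0.710525) / 3 = 0.656881
T_{2}^{(1)} = (4·0.660790 − 0.670292) / 3 = 0.657623
T_{2}^{(2)} = 0.657623 + (0.657623 − 0.656881)/15 = 0.657672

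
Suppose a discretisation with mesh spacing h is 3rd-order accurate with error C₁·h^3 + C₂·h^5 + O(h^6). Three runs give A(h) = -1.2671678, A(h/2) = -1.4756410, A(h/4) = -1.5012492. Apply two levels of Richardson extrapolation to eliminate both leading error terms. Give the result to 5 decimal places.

First eliminate the h^3 term (factor 2^3 = 8):
  B₁ = (8·(-1.4756410) − (-1.2671678))/7 = -1.5054229
  B₂ = (8·(-1.5012492) − (-1.4756410))/7 = -1.5049075
Then eliminate the h^5 term (factor 2^5 = 32):
  (32·(-1.5049075) − (-1.5054229))/31 = -1.5048909

-1.50489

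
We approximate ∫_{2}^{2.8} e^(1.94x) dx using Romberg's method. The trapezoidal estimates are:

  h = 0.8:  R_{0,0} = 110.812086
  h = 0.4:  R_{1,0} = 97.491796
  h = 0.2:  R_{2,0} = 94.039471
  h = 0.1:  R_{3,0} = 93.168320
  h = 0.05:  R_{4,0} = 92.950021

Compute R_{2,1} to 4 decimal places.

R_{2,1} = 94.039471 + (94.039471 − 97.491796)/3 = 92.888696

92.8887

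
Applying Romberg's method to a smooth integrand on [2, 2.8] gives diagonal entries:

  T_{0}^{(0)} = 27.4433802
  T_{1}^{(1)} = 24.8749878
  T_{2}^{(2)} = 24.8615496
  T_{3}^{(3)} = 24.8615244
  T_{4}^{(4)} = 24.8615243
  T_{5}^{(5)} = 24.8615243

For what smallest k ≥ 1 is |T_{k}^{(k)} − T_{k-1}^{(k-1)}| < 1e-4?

|T_{1}^{(1)} − T_{0}^{(0)}| = 2.5683924 ≥ 1e-4
|T_{2}^{(2)} − T_{1}^{(1)}| = 0.0134382 ≥ 1e-4
|T_{3}^{(3)} − T_{2}^{(2)}| = 0.0000252 < 1e-4

k = 3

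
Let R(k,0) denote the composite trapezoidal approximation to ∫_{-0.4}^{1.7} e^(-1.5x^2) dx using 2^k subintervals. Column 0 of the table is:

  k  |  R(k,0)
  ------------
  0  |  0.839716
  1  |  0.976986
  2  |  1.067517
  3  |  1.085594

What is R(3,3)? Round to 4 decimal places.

1.0910

Richardson extrapolation on the trapezoidal column (denominator 4−1=3):
R(1,1) = (4·0.976986 − 0.839716) / 3 = 1.022743
R(2,1) = (4·1.067517 − 0.976986) / 3 = 1.097694
R(3,1) = 1.085594 + (1.085594 − 1.067517)/3 = 1.091620
R(2,2) = 1.097694 + (1.097694 − 1.022743)/15 = 1.102691
R(3,2) = 1.091620 + (1.091620 − 1.097694)/15 = 1.091215
R(3,3) = (64·1.091215 − 1.102691) / 63 = 1.091033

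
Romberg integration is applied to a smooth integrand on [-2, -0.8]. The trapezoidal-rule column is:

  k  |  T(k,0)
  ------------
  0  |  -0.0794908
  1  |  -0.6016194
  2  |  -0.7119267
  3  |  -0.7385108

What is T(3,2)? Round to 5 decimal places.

Richardson extrapolation on the trapezoidal column (denominator 4−1=3):
T(2,1) = (4·(-0.7119267) − (-0.6016194)) / 3 = -0.7486958
T(3,1) = (4·(-0.7385108) − (-0.7119267)) / 3 = -0.7473722
T(3,2) = -0.7473722 + (-0.7473722 − (-0.7486958))/15 = -0.7472840

-0.74728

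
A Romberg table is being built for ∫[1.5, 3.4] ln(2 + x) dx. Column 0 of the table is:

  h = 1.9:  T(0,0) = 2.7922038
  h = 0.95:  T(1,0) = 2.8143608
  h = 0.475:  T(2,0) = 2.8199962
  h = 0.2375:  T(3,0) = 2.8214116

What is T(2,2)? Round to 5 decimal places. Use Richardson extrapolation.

2.82188

Richardson extrapolation on the trapezoidal column (denominator 4−1=3):
T(1,1) = 2.8143608 + (2.8143608 − 2.7922038)/3 = 2.8217465
T(2,1) = 2.8199962 + (2.8199962 − 2.8143608)/3 = 2.8218747
T(2,2) = (16·2.8218747 − 2.8217465) / 15 = 2.8218832
(Column j=1 coincides with Simpson's rule on the same nodes.)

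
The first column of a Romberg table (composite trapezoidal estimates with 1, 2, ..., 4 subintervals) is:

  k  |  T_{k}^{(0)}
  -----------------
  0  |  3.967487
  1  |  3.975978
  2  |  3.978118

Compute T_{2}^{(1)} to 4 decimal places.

3.9788

Richardson extrapolation on the trapezoidal column (denominator 4−1=3):
T_{2}^{(1)} = 3.978118 + (3.978118 − 3.975978)/3 = 3.978831
(Column j=1 coincides with Simpson's rule on the same nodes.)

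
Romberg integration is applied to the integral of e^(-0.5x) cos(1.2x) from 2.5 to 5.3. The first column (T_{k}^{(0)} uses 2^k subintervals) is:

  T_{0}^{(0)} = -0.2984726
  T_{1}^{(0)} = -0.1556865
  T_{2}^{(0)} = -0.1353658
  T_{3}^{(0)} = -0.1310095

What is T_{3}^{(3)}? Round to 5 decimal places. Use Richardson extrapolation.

-0.12962

Richardson extrapolation on the trapezoidal column (denominator 4−1=3):
T_{1}^{(1)} = -0.1556865 + (-0.1556865 − (-0.2984726))/3 = -0.1080911
T_{2}^{(1)} = (4·(-0.1353658) − (-0.1556865)) / 3 = -0.1285922
T_{3}^{(1)} = -0.1310095 + (-0.1310095 − (-0.1353658))/3 = -0.1295574
T_{2}^{(2)} = -0.1285922 + (-0.1285922 − (-0.1080911))/15 = -0.1299589
T_{3}^{(2)} = -0.1295574 + (-0.1295574 − (-0.1285922))/15 = -0.1296217
T_{3}^{(3)} = -0.1296217 + (-0.1296217 − (-0.1299589))/63 = -0.1296163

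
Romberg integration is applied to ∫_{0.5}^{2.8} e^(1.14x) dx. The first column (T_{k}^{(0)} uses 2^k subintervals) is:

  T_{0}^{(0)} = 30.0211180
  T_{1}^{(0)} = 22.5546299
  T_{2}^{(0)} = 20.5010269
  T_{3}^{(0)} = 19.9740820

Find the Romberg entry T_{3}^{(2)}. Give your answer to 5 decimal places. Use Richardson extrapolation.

T_{2}^{(1)} = (4·20.5010269 − 22.5546299) / 3 = 19.8164926
T_{3}^{(1)} = 19.9740820 + (19.9740820 − 20.5010269)/3 = 19.7984337
T_{3}^{(2)} = (16·19.7984337 − 19.8164926) / 15 = 19.7972298

19.79723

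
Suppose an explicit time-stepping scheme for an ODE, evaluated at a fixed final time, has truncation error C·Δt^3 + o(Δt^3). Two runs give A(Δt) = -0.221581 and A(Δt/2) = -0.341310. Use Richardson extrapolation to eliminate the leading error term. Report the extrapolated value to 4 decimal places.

The leading error scales as Δt^3; refining by a factor of 2 reduces it by 2^3 = 8.
Extrapolated value = (8·A(Δt/2) − A(Δt)) / (8 − 1)
= (8·(-0.341310) − (-0.221581)) / 7
= -2.508899 / 7 = -0.358414

-0.3584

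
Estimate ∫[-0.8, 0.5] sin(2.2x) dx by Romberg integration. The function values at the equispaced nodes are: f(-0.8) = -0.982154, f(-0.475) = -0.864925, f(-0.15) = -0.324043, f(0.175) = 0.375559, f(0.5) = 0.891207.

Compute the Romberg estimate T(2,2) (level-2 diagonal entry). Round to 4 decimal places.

T(0,0) (trapezoid, 1 panel, h=1.3000): -0.059116
T(1,0) (trapezoid, 2 panels, h=0.6500): -0.240186
T(2,0) (trapezoid, 4 panels, h=0.3250): -0.279137
T(1,1) = -0.240186 + (-0.240186 − (-0.059116))/3 = -0.300543
T(2,1) = -0.279137 + (-0.279137 − (-0.240186))/3 = -0.292121
T(2,2) = -0.292121 + (-0.292121 − (-0.300543))/15 = -0.291560

-0.2916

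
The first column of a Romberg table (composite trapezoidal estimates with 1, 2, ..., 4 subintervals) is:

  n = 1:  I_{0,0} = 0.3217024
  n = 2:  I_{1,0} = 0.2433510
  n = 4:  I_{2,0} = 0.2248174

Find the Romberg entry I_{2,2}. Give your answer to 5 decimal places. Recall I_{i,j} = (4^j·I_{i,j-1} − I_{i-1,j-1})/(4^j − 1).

Richardson extrapolation on the trapezoidal column (denominator 4−1=3):
I_{1,1} = (4·0.2433510 − 0.3217024) / 3 = 0.2172339
I_{2,1} = 0.2248174 + (0.2248174 − 0.2433510)/3 = 0.2186395
I_{2,2} = 0.2186395 + (0.2186395 − 0.2172339)/15 = 0.2187332

0.21873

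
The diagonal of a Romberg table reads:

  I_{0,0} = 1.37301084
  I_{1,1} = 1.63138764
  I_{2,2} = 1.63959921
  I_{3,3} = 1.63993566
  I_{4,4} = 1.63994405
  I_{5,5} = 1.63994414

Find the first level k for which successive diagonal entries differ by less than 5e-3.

k = 3

|I_{1,1} − I_{0,0}| = 0.25837680 ≥ 5e-3
|I_{2,2} − I_{1,1}| = 0.00821157 ≥ 5e-3
|I_{3,3} − I_{2,2}| = 0.00033645 < 5e-3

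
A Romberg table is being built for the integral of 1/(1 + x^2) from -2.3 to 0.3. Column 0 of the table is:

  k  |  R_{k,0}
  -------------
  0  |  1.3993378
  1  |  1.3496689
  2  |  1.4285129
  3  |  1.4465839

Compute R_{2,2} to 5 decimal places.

1.46291

R_{1,1} = (4·1.3496689 − 1.3993378) / 3 = 1.3331126
R_{2,1} = (4·1.4285129 − 1.3496689) / 3 = 1.4547942
R_{2,2} = 1.4547942 + (1.4547942 − 1.3331126)/15 = 1.4629063
(Column j=1 coincides with Simpson's rule on the same nodes.)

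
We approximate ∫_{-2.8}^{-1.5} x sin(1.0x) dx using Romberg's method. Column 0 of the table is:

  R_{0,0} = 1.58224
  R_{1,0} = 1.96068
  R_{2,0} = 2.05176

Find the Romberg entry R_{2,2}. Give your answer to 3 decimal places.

2.082

Richardson extrapolation on the trapezoidal column (denominator 4−1=3):
R_{1,1} = 1.96068 + (1.96068 − 1.58224)/3 = 2.08683
R_{2,1} = (4·2.05176 − 1.96068) / 3 = 2.08212
R_{2,2} = 2.08212 + (2.08212 − 2.08683)/15 = 2.08181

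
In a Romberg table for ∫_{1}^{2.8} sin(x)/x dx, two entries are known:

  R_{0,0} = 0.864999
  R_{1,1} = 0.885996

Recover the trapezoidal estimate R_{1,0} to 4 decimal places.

0.8807

From R_{1,1} = (4·R_{1,0} − R_{0,0})/3, solve for R_{1,0}:
4·R_{1,0} = 3·0.885996 + 0.864999 = 3.522987
R_{1,0} = 0.880747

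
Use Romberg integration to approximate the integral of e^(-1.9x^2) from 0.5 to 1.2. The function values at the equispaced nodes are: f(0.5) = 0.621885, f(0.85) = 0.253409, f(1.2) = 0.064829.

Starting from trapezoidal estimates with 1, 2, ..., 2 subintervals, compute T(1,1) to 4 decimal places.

0.1984

T(0,0) (trapezoid, 1 panel, h=0.7000): 0.240350
T(1,0) (trapezoid, 2 panels, h=0.3500): 0.208868
T(1,1) = 0.208868 + (0.208868 − 0.240350)/3 = 0.198374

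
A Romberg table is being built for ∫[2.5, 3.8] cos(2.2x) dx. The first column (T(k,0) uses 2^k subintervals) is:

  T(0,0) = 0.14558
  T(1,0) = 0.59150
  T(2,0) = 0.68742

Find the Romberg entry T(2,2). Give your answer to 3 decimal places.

0.718

T(1,1) = 0.59150 + (0.59150 − 0.14558)/3 = 0.74014
T(2,1) = 0.68742 + (0.68742 − 0.59150)/3 = 0.71939
T(2,2) = 0.71939 + (0.71939 − 0.74014)/15 = 0.71801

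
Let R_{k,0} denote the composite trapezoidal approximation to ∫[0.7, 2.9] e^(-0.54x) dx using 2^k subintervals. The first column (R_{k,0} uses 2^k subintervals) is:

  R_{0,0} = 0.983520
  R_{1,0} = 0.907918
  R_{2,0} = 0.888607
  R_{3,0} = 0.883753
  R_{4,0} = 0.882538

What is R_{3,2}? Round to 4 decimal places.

0.8821

R_{2,1} = (4·0.888607 − 0.907918) / 3 = 0.882170
R_{3,1} = (4·0.883753 − 0.888607) / 3 = 0.882135
R_{3,2} = (16·0.882135 − 0.882170) / 15 = 0.882133
(Column j=1 coincides with Simpson's rule on the same nodes.)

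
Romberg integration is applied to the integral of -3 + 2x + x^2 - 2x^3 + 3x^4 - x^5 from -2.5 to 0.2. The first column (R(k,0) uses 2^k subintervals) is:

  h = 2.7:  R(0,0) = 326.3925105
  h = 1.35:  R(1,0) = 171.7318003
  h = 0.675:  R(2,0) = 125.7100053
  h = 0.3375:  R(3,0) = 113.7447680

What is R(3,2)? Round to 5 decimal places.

R(2,1) = 125.7100053 + (125.7100053 − 171.7318003)/3 = 110.3694070
R(3,1) = (4·113.7447680 − 125.7100053) / 3 = 109.7563556
R(3,2) = (16·109.7563556 − 110.3694070) / 15 = 109.7154855
(Column j=1 coincides with Simpson's rule on the same nodes.)

109.71549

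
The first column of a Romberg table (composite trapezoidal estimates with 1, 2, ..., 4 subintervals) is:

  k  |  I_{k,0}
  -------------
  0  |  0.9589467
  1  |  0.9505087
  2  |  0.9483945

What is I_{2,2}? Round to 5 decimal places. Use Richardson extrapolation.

I_{1,1} = (4·0.9505087 − 0.9589467) / 3 = 0.9476960
I_{2,1} = 0.9483945 + (0.9483945 − 0.9505087)/3 = 0.9476898
I_{2,2} = 0.9476898 + (0.9476898 − 0.9476960)/15 = 0.9476894

0.94769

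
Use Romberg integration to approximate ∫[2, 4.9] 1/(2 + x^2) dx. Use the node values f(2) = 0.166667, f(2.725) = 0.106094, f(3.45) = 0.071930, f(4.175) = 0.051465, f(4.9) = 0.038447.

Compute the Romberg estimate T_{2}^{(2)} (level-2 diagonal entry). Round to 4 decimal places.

0.2365

T_{0}^{(0)} (trapezoid, 1 panel, h=2.9000): 0.297415
T_{1}^{(0)} (trapezoid, 2 panels, h=1.4500): 0.253006
T_{2}^{(0)} (trapezoid, 4 panels, h=0.7250): 0.240733
T_{1}^{(1)} = 0.253006 + (0.253006 − 0.297415)/3 = 0.238203
T_{2}^{(1)} = 0.240733 + (0.240733 − 0.253006)/3 = 0.236642
T_{2}^{(2)} = 0.236642 + (0.236642 − 0.238203)/15 = 0.236538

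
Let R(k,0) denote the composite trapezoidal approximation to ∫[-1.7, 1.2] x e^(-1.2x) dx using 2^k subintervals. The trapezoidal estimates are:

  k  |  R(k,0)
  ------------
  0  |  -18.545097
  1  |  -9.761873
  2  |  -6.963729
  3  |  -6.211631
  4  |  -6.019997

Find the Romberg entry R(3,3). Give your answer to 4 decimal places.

-5.9559

Richardson extrapolation on the trapezoidal column (denominator 4−1=3):
R(1,1) = (4·(-9.761873) − (-18.545097)) / 3 = -6.834132
R(2,1) = -6.963729 + (-6.963729 − (-9.761873))/3 = -6.031014
R(3,1) = -6.211631 + (-6.211631 − (-6.963729))/3 = -5.960932
R(2,2) = -6.031014 + (-6.031014 − (-6.834132))/15 = -5.977473
R(3,2) = -5.960932 + (-5.960932 − (-6.031014))/15 = -5.956260
R(3,3) = -5.956260 + (-5.956260 − (-5.977473))/63 = -5.955923
(Column j=1 coincides with Simpson's rule on the same nodes.)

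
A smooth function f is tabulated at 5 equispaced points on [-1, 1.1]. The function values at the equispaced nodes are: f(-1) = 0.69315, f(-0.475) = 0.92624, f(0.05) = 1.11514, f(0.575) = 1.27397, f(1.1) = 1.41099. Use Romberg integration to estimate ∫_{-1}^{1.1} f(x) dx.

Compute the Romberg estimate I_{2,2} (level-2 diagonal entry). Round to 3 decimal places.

2.299

I_{0,0} (trapezoid, 1 panel, h=2.1000): 2.20935
I_{1,0} (trapezoid, 2 panels, h=1.0500): 2.27557
I_{2,0} (trapezoid, 4 panels, h=0.5250): 2.29290
I_{1,1} = 2.27557 + (2.27557 − 2.20935)/3 = 2.29764
I_{2,1} = 2.29290 + (2.29290 − 2.27557)/3 = 2.29868
I_{2,2} = 2.29868 + (2.29868 − 2.29764)/15 = 2.29875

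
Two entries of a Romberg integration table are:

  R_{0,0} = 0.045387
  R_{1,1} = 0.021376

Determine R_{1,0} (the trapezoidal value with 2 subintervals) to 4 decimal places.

0.0274

From R_{1,1} = (4·R_{1,0} − R_{0,0})/3, solve for R_{1,0}:
4·R_{1,0} = 3·0.021376 + 0.045387 = 0.109515
R_{1,0} = 0.027379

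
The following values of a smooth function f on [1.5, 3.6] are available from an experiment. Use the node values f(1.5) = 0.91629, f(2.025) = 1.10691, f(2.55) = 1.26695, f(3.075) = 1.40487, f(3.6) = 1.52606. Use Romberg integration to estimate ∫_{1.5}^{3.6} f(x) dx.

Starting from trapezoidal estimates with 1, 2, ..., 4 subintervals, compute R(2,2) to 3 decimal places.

R(0,0) (trapezoid, 1 panel, h=2.1000): 2.56447
R(1,0) (trapezoid, 2 panels, h=1.0500): 2.61253
R(2,0) (trapezoid, 4 panels, h=0.5250): 2.62495
R(1,1) = 2.61253 + (2.61253 − 2.56447)/3 = 2.62855
R(2,1) = 2.62495 + (2.62495 − 2.61253)/3 = 2.62909
R(2,2) = 2.62909 + (2.62909 − 2.62855)/15 = 2.62913

2.629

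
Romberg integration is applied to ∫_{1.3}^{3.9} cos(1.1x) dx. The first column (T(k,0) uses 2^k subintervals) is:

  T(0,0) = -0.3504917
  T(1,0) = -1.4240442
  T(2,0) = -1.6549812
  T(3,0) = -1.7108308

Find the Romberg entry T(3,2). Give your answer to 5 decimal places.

-1.72928

Richardson extrapolation on the trapezoidal column (denominator 4−1=3):
T(2,1) = -1.6549812 + (-1.6549812 − (-1.4240442))/3 = -1.7319602
T(3,1) = (4·(-1.7108308) − (-1.6549812)) / 3 = -1.7294473
T(3,2) = (16·(-1.7294473) − (-1.7319602)) / 15 = -1.7292798
(Column j=1 coincides with Simpson's rule on the same nodes.)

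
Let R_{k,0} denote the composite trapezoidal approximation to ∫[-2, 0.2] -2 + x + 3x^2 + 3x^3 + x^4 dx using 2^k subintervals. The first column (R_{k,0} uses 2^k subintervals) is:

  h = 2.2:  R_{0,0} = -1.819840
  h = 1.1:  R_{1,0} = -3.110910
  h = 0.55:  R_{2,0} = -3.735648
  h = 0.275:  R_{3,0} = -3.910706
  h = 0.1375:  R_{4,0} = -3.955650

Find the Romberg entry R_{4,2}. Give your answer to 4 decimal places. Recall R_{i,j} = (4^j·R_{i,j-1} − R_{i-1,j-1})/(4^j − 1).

R_{3,1} = (4·(-3.910706) − (-3.735648)) / 3 = -3.969059
R_{4,1} = -3.955650 + (-3.955650 − (-3.910706))/3 = -3.970631
R_{4,2} = -3.970631 + (-3.970631 − (-3.969059))/15 = -3.970736

-3.9707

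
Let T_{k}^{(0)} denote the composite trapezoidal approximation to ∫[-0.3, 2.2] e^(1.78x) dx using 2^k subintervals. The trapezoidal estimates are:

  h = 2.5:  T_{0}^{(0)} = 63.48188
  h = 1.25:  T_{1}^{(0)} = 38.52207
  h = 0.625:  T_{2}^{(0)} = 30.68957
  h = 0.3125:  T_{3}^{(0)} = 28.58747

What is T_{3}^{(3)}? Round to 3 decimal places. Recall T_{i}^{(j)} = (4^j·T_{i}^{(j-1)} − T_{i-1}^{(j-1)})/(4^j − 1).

27.873

Richardson extrapolation on the trapezoidal column (denominator 4−1=3):
T_{1}^{(1)} = (4·38.52207 − 63.48188) / 3 = 30.20213
T_{2}^{(1)} = (4·30.68957 − 38.52207) / 3 = 28.07874
T_{3}^{(1)} = 28.58747 + (28.58747 − 30.68957)/3 = 27.88677
T_{2}^{(2)} = (16·28.07874 − 30.20213) / 15 = 27.93718
T_{3}^{(2)} = (16·27.88677 − 28.07874) / 15 = 27.87397
T_{3}^{(3)} = (64·27.87397 − 27.93718) / 63 = 27.87297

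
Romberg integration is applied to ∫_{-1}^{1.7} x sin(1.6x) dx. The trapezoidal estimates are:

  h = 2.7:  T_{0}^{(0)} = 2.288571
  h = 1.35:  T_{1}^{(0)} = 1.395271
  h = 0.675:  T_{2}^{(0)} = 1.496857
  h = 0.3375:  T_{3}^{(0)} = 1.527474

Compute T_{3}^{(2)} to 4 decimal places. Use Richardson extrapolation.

1.5381

Richardson extrapolation on the trapezoidal column (denominator 4−1=3):
T_{2}^{(1)} = (4·1.496857 − 1.395271) / 3 = 1.530719
T_{3}^{(1)} = 1.527474 + (1.527474 − 1.496857)/3 = 1.537680
T_{3}^{(2)} = 1.537680 + (1.537680 − 1.530719)/15 = 1.538144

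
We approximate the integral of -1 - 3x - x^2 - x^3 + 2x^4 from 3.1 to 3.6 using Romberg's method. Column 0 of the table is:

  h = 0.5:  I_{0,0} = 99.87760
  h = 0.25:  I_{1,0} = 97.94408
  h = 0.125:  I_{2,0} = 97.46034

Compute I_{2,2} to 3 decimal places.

97.299

Richardson extrapolation on the trapezoidal column (denominator 4−1=3):
I_{1,1} = (4·97.94408 − 99.87760) / 3 = 97.29957
I_{2,1} = 97.46034 + (97.46034 − 97.94408)/3 = 97.29909
I_{2,2} = (16·97.29909 − 97.29957) / 15 = 97.29906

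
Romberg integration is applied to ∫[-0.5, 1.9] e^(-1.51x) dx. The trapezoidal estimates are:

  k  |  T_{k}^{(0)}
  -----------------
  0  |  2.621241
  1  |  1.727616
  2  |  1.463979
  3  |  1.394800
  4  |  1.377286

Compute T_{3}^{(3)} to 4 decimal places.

1.3714

T_{1}^{(1)} = 1.727616 + (1.727616 − 2.621241)/3 = 1.429741
T_{2}^{(1)} = 1.463979 + (1.463979 − 1.727616)/3 = 1.376100
T_{3}^{(1)} = 1.394800 + (1.394800 − 1.463979)/3 = 1.371740
T_{2}^{(2)} = (16·1.376100 − 1.429741) / 15 = 1.372524
T_{3}^{(2)} = 1.371740 + (1.371740 − 1.376100)/15 = 1.371449
T_{3}^{(3)} = (64·1.371449 − 1.372524) / 63 = 1.371432
(Column j=1 coincides with Simpson's rule on the same nodes.)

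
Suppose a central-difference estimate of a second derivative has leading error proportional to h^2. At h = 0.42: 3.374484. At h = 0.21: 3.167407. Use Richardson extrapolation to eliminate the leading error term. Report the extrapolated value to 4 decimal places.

The leading error scales as h^2; refining by a factor of 2 reduces it by 2^2 = 4.
Extrapolated value = (4·A(h/2) − A(h)) / (4 − 1)
= (4·3.167407 − 3.374484) / 3
= 9.295144 / 3 = 3.098381

3.0984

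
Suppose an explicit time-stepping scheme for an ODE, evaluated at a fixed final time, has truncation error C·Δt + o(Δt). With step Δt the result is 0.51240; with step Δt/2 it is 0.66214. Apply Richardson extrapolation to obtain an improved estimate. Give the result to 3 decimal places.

0.812

Extrapolated value = (2·A(Δt/2) − A(Δt)) / (2 − 1)
= (2·0.66214 − 0.51240) / 1
= 0.81188 / 1 = 0.81188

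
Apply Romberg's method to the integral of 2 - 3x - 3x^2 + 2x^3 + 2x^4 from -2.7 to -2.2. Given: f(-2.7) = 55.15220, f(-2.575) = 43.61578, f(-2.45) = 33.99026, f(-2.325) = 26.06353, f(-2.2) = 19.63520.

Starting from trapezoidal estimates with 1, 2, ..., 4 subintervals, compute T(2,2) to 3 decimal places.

T(0,0) (trapezoid, 1 panel, h=0.5000): 18.69685
T(1,0) (trapezoid, 2 panels, h=0.2500): 17.84599
T(2,0) (trapezoid, 4 panels, h=0.1250): 17.63291
T(1,1) = 17.84599 + (17.84599 − 18.69685)/3 = 17.56237
T(2,1) = 17.63291 + (17.63291 − 17.84599)/3 = 17.56188
T(2,2) = 17.56188 + (17.56188 − 17.56237)/15 = 17.56185

17.562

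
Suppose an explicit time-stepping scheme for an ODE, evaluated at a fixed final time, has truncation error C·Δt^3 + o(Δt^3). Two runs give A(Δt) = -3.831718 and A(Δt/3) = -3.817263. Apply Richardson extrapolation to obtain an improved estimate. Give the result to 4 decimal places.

The leading error scales as Δt^3; refining by a factor of 3 reduces it by 3^3 = 27.
Extrapolated value = (27·A(Δt/3) − A(Δt)) / (27 − 1)
= (27·(-3.817263) − (-3.831718)) / 26
= -99.234383 / 26 = -3.816707

-3.8167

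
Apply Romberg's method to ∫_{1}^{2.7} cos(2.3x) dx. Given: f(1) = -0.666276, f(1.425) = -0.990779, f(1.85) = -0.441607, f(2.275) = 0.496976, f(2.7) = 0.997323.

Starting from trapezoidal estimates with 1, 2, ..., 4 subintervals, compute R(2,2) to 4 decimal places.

R(0,0) (trapezoid, 1 panel, h=1.7000): 0.281390
R(1,0) (trapezoid, 2 panels, h=0.8500): -0.234671
R(2,0) (trapezoid, 4 panels, h=0.4250): -0.327202
R(1,1) = -0.234671 + (-0.234671 − 0.281390)/3 = -0.406691
R(2,1) = -0.327202 + (-0.327202 − (-0.234671))/3 = -0.358046
R(2,2) = -0.358046 + (-0.358046 − (-0.406691))/15 = -0.354803

-0.3548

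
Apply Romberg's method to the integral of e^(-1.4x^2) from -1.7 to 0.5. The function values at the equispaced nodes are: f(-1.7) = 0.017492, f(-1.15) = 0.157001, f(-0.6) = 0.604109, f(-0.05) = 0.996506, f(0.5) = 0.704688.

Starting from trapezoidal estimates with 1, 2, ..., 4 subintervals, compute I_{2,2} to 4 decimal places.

I_{0,0} (trapezoid, 1 panel, h=2.2000): 0.794398
I_{1,0} (trapezoid, 2 panels, h=1.1000): 1.061719
I_{2,0} (trapezoid, 4 panels, h=0.5500): 1.165288
I_{1,1} = 1.061719 + (1.061719 − 0.794398)/3 = 1.150826
I_{2,1} = 1.165288 + (1.165288 − 1.061719)/3 = 1.199811
I_{2,2} = 1.199811 + (1.199811 − 1.150826)/15 = 1.203077

1.2031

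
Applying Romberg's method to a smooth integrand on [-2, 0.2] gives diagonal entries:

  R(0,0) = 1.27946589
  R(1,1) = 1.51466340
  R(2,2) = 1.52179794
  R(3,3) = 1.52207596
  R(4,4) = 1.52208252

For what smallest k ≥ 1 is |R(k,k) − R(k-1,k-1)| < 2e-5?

k = 4

|R(1,1) − R(0,0)| = 0.23519751 ≥ 2e-5
|R(2,2) − R(1,1)| = 0.00713454 ≥ 2e-5
|R(3,3) − R(2,2)| = 0.00027802 ≥ 2e-5
|R(4,4) − R(3,3)| = 0.00000656 < 2e-5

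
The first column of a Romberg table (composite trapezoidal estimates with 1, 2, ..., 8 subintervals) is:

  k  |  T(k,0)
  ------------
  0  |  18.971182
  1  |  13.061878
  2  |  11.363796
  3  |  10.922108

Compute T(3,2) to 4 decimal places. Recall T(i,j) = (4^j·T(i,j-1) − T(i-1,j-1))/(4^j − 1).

Richardson extrapolation on the trapezoidal column (denominator 4−1=3):
T(2,1) = (4·11.363796 − 13.061878) / 3 = 10.797769
T(3,1) = (4·10.922108 − 11.363796) / 3 = 10.774879
T(3,2) = 10.774879 + (10.774879 − 10.797769)/15 = 10.773353

10.7734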